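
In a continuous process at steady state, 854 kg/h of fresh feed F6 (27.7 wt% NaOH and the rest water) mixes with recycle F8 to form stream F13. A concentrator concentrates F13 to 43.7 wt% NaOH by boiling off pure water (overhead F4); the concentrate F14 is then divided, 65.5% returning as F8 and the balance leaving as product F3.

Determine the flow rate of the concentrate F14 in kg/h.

Overall NaOH balance (none leaves overhead): NaOH in fresh feed = NaOH in product, i.e. 854×0.277 = (1−0.655)·F14·0.437.
F14 = 236.56/(0.437×0.345) = 1569.1 kg/h.

1569 kg/h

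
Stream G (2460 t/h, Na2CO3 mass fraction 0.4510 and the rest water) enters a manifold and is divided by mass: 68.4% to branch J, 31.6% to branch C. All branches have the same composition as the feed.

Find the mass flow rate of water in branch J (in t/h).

Branch J total = 0.684×2460 = 1682.6 t/h.
water in J = 0.549×1682.6 = 923.77 t/h.

923.8 t/h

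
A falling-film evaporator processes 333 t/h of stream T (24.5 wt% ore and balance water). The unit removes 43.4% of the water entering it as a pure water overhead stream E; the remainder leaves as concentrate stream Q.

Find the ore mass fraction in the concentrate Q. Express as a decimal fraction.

ore is not removed: 333×0.245 = 81.585 t/h of ore enters Q.
water entering = 333×0.755 = 251.41 t/h; overhead removed = 0.434×251.41 = 109.11 t/h.
Concentrate = 333 − 109.11 = 223.89 t/h.
Mass fraction = 81.585/223.89 = 0.3644.

0.3644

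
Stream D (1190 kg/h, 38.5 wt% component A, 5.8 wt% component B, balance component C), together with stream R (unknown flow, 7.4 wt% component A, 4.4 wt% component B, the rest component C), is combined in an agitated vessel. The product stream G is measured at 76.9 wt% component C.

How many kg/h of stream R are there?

Let R be the unknown flow. Total out = 1190 + R.
component C balance: 662.83 + 0.882·R = 0.769·(1190 + R)
(0.882 − 0.769)·R = 0.769×1190 − 662.83 = 252.28
R = 252.28 / 0.113 = 2232.6 kg/h

2233 kg/h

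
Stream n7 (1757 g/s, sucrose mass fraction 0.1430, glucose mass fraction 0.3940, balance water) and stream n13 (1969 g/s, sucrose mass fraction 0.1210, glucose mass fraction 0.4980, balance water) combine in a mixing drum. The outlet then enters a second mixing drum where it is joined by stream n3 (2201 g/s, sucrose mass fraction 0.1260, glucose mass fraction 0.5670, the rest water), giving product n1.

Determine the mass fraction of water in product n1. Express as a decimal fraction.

Overall, product flow = 5927 g/s.
water in = 1757×0.463 + 1969×0.381 + 2201×0.307 = 2239.4 g/s.
water fraction in n1 = 0.3778.

0.3778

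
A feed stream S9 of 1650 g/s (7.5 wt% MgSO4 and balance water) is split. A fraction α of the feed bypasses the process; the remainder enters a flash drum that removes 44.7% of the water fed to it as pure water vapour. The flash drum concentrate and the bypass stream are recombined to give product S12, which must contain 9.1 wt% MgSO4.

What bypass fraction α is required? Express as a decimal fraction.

0.575

All 1650×0.075 = 123.75 g/s of MgSO4 reaches S12, so S12 = 123.75/0.091 = 1359.9 g/s and vapour = 290.11 g/s.
The evaporator receives (1−α)·1650 of feed at 0.925 water and removes 0.447 of that water:
0.447×0.925×(1−α)×1650 = 290.11
(1−α) = 290.11/682.23 = 0.4252;  α = 0.5748.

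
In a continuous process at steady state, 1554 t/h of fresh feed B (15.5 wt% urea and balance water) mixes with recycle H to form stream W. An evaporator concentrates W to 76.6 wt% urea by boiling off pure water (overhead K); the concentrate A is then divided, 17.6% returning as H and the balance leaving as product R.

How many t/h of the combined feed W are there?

1621 t/h

Overall urea balance (none leaves overhead): urea in fresh feed = urea in product, i.e. 1554×0.155 = (1−0.176)·A·0.766.
A = 240.87/(0.766×0.824) = 381.62 t/h.
Recycle H = 0.176×381.62 = 67.164 t/h.
Combined feed W = 1554 + 67.164 = 1621.2 t/h.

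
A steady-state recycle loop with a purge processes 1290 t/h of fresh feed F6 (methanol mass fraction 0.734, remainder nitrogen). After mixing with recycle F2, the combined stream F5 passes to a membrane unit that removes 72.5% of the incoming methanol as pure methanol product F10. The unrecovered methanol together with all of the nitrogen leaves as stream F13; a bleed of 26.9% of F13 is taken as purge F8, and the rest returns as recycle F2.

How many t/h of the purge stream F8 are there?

nitrogen enters only via F6 and leaves only via the purge: 1290×0.266 = 0.269×(nitrogen in F13), and the membrane unit passes all nitrogen, so nitrogen in F5 = nitrogen in F13 = 1275.6 t/h.
methanol in F5: m_A = 1290×0.734 + (1−0.269)·(1−0.725)·m_A, so m_A = 946.86/0.7990 = 1185.1 t/h.
F13 = (1−0.725)×1185.1 + 1275.6 = 1601.5 t/h.
Purge F8 = 0.269×1601.5 = 430.81 t/h.

430.8 t/h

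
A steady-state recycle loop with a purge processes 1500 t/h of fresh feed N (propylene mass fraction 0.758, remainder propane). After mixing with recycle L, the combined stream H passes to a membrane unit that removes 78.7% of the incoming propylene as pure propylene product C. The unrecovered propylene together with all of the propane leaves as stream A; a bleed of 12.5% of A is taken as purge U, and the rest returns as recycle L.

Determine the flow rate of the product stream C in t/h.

propylene in H: m_A = 1500×0.758 + (1−0.125)·(1−0.787)·m_A, so m_A = 1137/0.8136 = 1397.4 t/h.
Product C = 0.787×1397.4 = 1099.8 t/h.

1100 t/h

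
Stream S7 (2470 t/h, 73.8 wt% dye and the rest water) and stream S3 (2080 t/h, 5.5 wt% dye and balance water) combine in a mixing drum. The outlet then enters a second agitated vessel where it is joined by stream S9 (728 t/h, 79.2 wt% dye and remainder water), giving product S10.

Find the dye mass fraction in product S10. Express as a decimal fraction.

Overall, product flow = 5278 t/h.
dye in = 2470×0.738 + 2080×0.055 + 728×0.792 = 2513.8 t/h.
dye fraction in S10 = 0.476.

0.476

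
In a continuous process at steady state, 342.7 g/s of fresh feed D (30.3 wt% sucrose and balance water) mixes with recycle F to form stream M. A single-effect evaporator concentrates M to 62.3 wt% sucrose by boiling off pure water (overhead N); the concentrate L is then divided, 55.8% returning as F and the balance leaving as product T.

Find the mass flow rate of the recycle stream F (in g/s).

Overall sucrose balance (none leaves overhead): sucrose in fresh feed = sucrose in product, i.e. 342.7×0.303 = (1−0.558)·L·0.623.
L = 103.84/(0.623×0.442) = 377.09 g/s.
Recycle F = 0.558×377.09 = 210.42 g/s.

210.4 g/s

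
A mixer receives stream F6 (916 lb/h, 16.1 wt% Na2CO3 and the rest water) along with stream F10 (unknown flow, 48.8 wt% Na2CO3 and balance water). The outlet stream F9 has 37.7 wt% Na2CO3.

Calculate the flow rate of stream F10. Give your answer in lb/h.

Let F10 be the unknown flow. Total out = 916 + F10.
Na2CO3 balance: 147.48 + 0.488·F10 = 0.377·(916 + F10)
(0.488 − 0.377)·F10 = 0.377×916 − 147.48 = 197.86
F10 = 197.86 / 0.111 = 1782.5 lb/h

1782 lb/h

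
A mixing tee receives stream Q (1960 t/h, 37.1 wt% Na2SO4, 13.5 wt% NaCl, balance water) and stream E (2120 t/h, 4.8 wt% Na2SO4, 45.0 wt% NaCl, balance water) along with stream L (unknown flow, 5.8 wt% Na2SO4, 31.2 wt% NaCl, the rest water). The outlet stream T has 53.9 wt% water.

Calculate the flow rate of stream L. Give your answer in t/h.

1831 t/h

Let L be the unknown flow. Total out = 4080 + L.
water balance: 2032.5 + 0.630·L = 0.539·(4080 + L)
(0.630 − 0.539)·L = 0.539×4080 − 2032.5 = 166.64
L = 166.64 / 0.091 = 1831.2 t/h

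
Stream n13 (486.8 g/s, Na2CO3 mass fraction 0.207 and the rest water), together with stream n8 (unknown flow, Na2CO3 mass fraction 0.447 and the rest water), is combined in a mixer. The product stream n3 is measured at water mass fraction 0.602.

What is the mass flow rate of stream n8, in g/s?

Let n8 be the unknown flow. Total out = 486.8 + n8.
water balance: 386.03 + 0.553·n8 = 0.602·(486.8 + n8)
(0.553 − 0.602)·n8 = 0.602×486.8 − 386.03 = -92.979
n8 = -92.979 / -0.049 = 1897.5 g/s

1898 g/s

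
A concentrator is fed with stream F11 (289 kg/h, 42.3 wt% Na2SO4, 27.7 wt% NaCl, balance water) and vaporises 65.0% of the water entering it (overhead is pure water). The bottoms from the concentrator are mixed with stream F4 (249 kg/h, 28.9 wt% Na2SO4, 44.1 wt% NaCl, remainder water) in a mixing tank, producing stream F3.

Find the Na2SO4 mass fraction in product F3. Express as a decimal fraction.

0.403

Vapour removed = 0.650×0.300×289 = 56.355 kg/h; concentrate = 232.65 kg/h.
Na2SO4 reaching the mixer = 122.25 (from concentrate) + 249×0.289 = 194.21 kg/h.
Product flow = 232.65 + 249 = 481.64 kg/h; Na2SO4 fraction = 0.403.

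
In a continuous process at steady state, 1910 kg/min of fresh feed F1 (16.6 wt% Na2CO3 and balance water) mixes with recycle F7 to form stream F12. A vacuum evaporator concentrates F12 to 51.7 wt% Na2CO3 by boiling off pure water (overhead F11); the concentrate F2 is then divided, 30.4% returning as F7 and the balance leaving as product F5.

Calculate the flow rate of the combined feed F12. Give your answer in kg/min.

Overall Na2CO3 balance (none leaves overhead): Na2CO3 in fresh feed = Na2CO3 in product, i.e. 1910×0.166 = (1−0.304)·F2·0.517.
F2 = 317.06/(0.517×0.696) = 881.13 kg/min.
Recycle F7 = 0.304×881.13 = 267.86 kg/min.
Combined feed F12 = 1910 + 267.86 = 2177.9 kg/min.

2178 kg/min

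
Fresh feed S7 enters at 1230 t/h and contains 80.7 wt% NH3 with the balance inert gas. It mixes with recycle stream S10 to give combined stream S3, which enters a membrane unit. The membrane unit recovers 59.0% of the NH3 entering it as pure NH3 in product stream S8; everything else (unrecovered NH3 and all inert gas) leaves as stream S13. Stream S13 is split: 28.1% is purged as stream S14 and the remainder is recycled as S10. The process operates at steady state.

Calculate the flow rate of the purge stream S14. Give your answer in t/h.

inert gas enters only via S7 and leaves only via the purge: 1230×0.193 = 0.281×(inert gas in S13), and the membrane unit passes all inert gas, so inert gas in S3 = inert gas in S13 = 844.8 t/h.
NH3 in S3: m_A = 1230×0.807 + (1−0.281)·(1−0.590)·m_A, so m_A = 992.61/0.7052 = 1407.5 t/h.
S13 = (1−0.590)×1407.5 + 844.8 = 1421.9 t/h.
Purge S14 = 0.281×1421.9 = 399.55 t/h.

399.6 t/h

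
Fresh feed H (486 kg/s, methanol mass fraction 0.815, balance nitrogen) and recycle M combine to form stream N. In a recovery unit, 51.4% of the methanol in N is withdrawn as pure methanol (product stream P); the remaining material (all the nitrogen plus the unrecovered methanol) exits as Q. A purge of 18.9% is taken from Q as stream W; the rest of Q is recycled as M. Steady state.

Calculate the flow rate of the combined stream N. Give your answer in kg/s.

nitrogen enters only via H and leaves only via the purge: 486×0.185 = 0.189×(nitrogen in Q), and the recovery unit passes all nitrogen, so nitrogen in N = nitrogen in Q = 475.71 kg/s.
methanol in N: m_A = 486×0.815 + (1−0.189)·(1−0.514)·m_A, so m_A = 396.09/0.6059 = 653.77 kg/s.
N = 653.77 + 475.71 = 1129.5 kg/s.

1129 kg/s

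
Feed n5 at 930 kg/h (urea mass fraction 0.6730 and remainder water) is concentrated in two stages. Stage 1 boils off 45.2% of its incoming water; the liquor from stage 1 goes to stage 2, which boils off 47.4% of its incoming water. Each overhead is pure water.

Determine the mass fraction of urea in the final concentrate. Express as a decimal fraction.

water in feed = 930×0.327 = 304.11 kg/h.
After stage 1: water left = (1−0.452)×304.11 = 166.65; stream total = 792.54 kg/h.
After stage 2: water left = (1−0.474)×166.65 = 87.659; final concentrate = 713.55 kg/h.
urea fraction = 625.89/713.55 = 0.8772.

0.8772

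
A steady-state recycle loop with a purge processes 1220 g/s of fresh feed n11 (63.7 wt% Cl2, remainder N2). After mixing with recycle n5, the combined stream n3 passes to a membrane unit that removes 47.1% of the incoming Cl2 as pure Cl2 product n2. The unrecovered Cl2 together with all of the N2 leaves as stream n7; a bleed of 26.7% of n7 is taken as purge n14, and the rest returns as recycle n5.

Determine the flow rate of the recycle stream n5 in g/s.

N2 enters only via n11 and leaves only via the purge: 1220×0.363 = 0.267×(N2 in n7), and the membrane unit passes all N2, so N2 in n3 = N2 in n7 = 1658.7 g/s.
Cl2 in n3: m_A = 1220×0.637 + (1−0.267)·(1−0.471)·m_A, so m_A = 777.14/0.6122 = 1269.3 g/s.
n7 = (1−0.471)×1269.3 + 1658.7 = 2330.1 g/s.
Recycle n5 = (1−0.267)×2330.1 = 1708 g/s.

1708 g/s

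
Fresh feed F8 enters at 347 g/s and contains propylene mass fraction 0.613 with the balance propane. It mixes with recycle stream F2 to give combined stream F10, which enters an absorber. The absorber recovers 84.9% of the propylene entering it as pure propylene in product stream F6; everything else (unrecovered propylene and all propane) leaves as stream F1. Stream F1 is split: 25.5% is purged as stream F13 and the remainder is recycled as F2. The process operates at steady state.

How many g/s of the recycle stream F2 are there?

propane enters only via F8 and leaves only via the purge: 347×0.387 = 0.255×(propane in F1), and the absorber passes all propane, so propane in F10 = propane in F1 = 526.62 g/s.
propylene in F10: m_A = 347×0.613 + (1−0.255)·(1−0.849)·m_A, so m_A = 212.71/0.8875 = 239.67 g/s.
F1 = (1−0.849)×239.67 + 526.62 = 562.81 g/s.
Recycle F2 = (1−0.255)×562.81 = 419.3 g/s.

419.3 g/s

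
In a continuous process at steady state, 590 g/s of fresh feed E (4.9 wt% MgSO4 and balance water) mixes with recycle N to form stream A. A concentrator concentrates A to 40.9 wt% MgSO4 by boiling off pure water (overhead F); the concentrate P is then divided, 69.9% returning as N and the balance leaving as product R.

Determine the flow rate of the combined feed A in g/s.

Overall MgSO4 balance (none leaves overhead): MgSO4 in fresh feed = MgSO4 in product, i.e. 590×0.049 = (1−0.699)·P·0.409.
P = 28.91/(0.409×0.301) = 234.83 g/s.
Recycle N = 0.699×234.83 = 164.15 g/s.
Combined feed A = 590 + 164.15 = 754.15 g/s.

754.1 g/s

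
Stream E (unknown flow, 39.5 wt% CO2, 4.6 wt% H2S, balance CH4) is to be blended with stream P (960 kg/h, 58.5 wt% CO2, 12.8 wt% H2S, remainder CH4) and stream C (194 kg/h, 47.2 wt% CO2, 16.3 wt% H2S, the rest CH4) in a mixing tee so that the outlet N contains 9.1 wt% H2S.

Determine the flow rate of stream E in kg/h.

1100 kg/h

Let E be the unknown flow. Total out = 1154 + E.
H2S balance: 154.5 + 0.046·E = 0.091·(1154 + E)
(0.046 − 0.091)·E = 0.091×1154 − 154.5 = -49.488
E = -49.488 / -0.045 = 1099.7 kg/h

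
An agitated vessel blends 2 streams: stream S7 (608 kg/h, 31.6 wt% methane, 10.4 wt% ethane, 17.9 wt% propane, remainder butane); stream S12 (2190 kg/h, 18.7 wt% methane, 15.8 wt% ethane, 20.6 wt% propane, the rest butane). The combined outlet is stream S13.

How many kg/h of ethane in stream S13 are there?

409.3 kg/h

ethane out = ethane in = 608×0.104 + 2190×0.158 = 409.25 kg/h.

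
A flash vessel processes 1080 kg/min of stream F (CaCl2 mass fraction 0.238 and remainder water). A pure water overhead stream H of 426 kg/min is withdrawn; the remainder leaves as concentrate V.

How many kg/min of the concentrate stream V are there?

654 kg/min

Concentrate = 1080 − 426 = 654 kg/min.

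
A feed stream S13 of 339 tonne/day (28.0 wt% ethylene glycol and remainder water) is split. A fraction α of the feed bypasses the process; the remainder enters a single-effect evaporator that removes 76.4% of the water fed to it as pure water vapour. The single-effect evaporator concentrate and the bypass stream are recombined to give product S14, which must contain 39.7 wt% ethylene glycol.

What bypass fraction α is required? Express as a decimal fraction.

0.464

All 339×0.280 = 94.92 tonne/day of ethylene glycol reaches S14, so S14 = 94.92/0.397 = 239.09 tonne/day and vapour = 99.907 tonne/day.
The evaporator receives (1−α)·339 of feed at 0.720 water and removes 0.764 of that water:
0.764×0.720×(1−α)×339 = 99.907
(1−α) = 99.907/186.48 = 0.5358;  α = 0.4642.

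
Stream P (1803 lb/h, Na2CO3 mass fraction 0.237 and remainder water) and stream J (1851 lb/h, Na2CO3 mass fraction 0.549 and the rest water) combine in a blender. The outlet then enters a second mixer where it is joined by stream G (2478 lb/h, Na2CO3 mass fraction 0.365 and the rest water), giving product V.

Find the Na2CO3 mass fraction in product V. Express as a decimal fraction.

0.383

Overall, product flow = 6132 lb/h.
Na2CO3 in = 1803×0.237 + 1851×0.549 + 2478×0.365 = 2348 lb/h.
Na2CO3 fraction in V = 0.383.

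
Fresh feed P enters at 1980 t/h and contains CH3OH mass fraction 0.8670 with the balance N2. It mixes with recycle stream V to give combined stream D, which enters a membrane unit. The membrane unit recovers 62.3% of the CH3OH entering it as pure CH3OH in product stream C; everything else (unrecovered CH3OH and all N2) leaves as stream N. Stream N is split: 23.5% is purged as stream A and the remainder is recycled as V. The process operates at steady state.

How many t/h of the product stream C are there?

1503 t/h

CH3OH in D: m_A = 1980×0.867 + (1−0.235)·(1−0.623)·m_A, so m_A = 1716.7/0.7116 = 2412.4 t/h.
Product C = 0.623×2412.4 = 1502.9 t/h.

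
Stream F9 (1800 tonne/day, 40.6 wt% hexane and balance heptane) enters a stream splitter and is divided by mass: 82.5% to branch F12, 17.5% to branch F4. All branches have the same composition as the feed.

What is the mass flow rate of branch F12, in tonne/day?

Branch F12 flow = 0.825×1800 = 1485 tonne/day.

1485 tonne/day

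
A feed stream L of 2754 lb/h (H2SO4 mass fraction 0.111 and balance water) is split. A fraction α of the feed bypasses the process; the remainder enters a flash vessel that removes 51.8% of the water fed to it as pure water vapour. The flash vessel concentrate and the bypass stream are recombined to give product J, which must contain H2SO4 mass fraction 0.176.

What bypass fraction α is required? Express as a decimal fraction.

All 2754×0.111 = 305.69 lb/h of H2SO4 reaches J, so J = 305.69/0.176 = 1736.9 lb/h and vapour = 1017.1 lb/h.
The evaporator receives (1−α)·2754 of feed at 0.889 water and removes 0.518 of that water:
0.518×0.889×(1−α)×2754 = 1017.1
(1−α) = 1017.1/1268.2 = 0.8020;  α = 0.1980.

0.198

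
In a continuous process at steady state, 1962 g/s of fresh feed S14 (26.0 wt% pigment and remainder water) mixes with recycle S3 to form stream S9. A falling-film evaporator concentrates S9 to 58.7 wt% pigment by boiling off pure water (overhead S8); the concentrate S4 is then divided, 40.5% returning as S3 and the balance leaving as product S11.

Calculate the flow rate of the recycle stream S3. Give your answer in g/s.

591.5 g/s

Overall pigment balance (none leaves overhead): pigment in fresh feed = pigment in product, i.e. 1962×0.260 = (1−0.405)·S4·0.587.
S4 = 510.12/(0.587×0.595) = 1460.6 g/s.
Recycle S3 = 0.405×1460.6 = 591.52 g/s.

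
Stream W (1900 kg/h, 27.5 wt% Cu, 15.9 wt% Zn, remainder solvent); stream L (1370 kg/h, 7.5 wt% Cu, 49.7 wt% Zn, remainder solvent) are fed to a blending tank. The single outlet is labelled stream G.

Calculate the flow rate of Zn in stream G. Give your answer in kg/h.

Zn out = Zn in = 1900×0.159 + 1370×0.497 = 982.99 kg/h.

983 kg/h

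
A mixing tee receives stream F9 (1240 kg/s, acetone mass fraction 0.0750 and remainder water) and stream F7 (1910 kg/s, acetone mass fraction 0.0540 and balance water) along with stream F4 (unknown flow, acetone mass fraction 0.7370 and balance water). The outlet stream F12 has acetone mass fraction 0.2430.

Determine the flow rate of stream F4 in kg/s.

Let F4 be the unknown flow. Total out = 3150 + F4.
acetone balance: 196.14 + 0.737·F4 = 0.243·(3150 + F4)
(0.737 − 0.243)·F4 = 0.243×3150 − 196.14 = 569.31
F4 = 569.31 / 0.494 = 1152.4 kg/s

1152 kg/s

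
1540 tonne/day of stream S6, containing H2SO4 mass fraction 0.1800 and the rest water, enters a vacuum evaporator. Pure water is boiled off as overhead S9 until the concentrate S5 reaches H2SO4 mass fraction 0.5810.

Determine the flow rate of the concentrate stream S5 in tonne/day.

477.1 tonne/day

H2SO4 is conserved: 1540×0.180 = 277.2 tonne/day all reports to the concentrate.
Concentrate = 277.2/(target fraction) = 477.11 tonne/day.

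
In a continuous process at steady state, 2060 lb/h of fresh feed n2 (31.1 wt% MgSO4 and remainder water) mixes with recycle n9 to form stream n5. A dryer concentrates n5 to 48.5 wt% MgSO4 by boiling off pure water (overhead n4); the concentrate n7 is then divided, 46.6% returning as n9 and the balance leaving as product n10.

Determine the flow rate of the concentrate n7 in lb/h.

2474 lb/h

Overall MgSO4 balance (none leaves overhead): MgSO4 in fresh feed = MgSO4 in product, i.e. 2060×0.311 = (1−0.466)·n7·0.485.
n7 = 640.66/(0.485×0.534) = 2473.7 lb/h.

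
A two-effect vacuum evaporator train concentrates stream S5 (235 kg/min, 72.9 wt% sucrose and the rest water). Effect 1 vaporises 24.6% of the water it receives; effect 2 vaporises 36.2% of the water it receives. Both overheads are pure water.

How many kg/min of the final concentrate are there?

202 kg/min

water in feed = 235×0.271 = 63.685 kg/min.
After stage 1: water left = (1−0.246)×63.685 = 48.018; stream total = 219.33 kg/min.
After stage 2: water left = (1−0.362)×48.018 = 30.636; final concentrate = 201.95 kg/min.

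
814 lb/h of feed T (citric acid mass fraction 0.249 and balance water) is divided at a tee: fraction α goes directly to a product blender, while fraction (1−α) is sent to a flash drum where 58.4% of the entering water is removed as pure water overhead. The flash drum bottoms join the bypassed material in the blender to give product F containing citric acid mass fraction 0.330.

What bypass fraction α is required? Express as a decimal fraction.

All 814×0.249 = 202.69 lb/h of citric acid reaches F, so F = 202.69/0.330 = 614.2 lb/h and vapour = 199.8 lb/h.
The evaporator receives (1−α)·814 of feed at 0.751 water and removes 0.584 of that water:
0.584×0.751×(1−α)×814 = 199.8
(1−α) = 199.8/357.01 = 0.5597;  α = 0.4403.

0.440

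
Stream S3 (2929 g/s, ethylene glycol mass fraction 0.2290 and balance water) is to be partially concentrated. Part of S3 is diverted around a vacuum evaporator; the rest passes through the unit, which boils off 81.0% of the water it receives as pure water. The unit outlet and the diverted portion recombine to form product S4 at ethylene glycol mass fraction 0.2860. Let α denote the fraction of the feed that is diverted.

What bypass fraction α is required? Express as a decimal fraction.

All 2929×0.229 = 670.74 g/s of ethylene glycol reaches S4, so S4 = 670.74/0.286 = 2345.2 g/s and vapour = 583.75 g/s.
The evaporator receives (1−α)·2929 of feed at 0.771 water and removes 0.810 of that water:
0.810×0.771×(1−α)×2929 = 583.75
(1−α) = 583.75/1829.2 = 0.3191;  α = 0.6809.

0.681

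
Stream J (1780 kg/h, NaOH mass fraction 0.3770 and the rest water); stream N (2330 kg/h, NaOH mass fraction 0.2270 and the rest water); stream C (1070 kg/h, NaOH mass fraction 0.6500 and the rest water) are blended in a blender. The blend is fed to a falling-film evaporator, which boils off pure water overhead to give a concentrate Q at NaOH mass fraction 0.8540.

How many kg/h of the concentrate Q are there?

2220 kg/h

NaOH entering = 1780×0.377 + 2330×0.227 + 1070×0.650 = 1895.5 kg/h.
All NaOH reports to Q, so Q = 1895.5/0.854 = 2219.5 kg/h.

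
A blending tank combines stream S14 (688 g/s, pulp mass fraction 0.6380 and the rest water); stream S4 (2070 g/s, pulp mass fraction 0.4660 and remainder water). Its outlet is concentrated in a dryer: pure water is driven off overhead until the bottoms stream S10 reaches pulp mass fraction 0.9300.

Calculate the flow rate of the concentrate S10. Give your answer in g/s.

pulp entering = 688×0.638 + 2070×0.466 = 1403.6 g/s.
All pulp reports to S10, so S10 = 1403.6/0.930 = 1509.2 g/s.

1509 g/s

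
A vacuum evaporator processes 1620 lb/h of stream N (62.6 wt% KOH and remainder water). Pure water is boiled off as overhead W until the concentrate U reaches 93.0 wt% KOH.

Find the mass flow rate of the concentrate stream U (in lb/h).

KOH is conserved: 1620×0.626 = 1014.1 lb/h all reports to the concentrate.
Concentrate = 1014.1/(target fraction) = 1090.5 lb/h.

1090 lb/h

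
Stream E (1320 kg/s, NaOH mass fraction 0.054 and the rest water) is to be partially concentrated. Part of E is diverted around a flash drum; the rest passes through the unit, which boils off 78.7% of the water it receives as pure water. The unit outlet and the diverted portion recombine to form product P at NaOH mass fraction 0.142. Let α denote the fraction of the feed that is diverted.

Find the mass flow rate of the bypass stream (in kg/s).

221.2 kg/s

All 1320×0.054 = 71.28 kg/s of NaOH reaches P, so P = 71.28/0.142 = 501.97 kg/s and vapour = 818.03 kg/s.
The evaporator receives (1−α)·1320 of feed at 0.946 water and removes 0.787 of that water:
0.787×0.946×(1−α)×1320 = 818.03
(1−α) = 818.03/982.74 = 0.8324;  α = 0.1676.
Bypass flow = 0.1676×1320 = 221.24 kg/s.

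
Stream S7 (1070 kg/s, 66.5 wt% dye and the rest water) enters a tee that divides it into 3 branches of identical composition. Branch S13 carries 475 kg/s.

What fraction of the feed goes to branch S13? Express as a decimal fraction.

0.444

Fraction to S13 = 475/1070 = 0.4439.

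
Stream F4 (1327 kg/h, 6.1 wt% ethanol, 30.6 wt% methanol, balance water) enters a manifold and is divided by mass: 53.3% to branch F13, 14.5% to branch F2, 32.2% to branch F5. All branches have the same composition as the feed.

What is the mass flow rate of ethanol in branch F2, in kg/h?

11.74 kg/h

Branch F2 total = 0.145×1327 = 192.41 kg/h.
ethanol in F2 = 0.061×192.41 = 11.737 kg/h.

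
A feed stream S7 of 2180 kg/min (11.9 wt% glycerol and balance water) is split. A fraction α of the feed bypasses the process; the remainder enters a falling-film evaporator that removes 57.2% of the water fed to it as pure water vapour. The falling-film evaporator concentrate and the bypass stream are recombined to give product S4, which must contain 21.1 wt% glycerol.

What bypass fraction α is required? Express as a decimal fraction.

0.135

All 2180×0.119 = 259.42 kg/min of glycerol reaches S4, so S4 = 259.42/0.211 = 1229.5 kg/min and vapour = 950.52 kg/min.
The evaporator receives (1−α)·2180 of feed at 0.881 water and removes 0.572 of that water:
0.572×0.881×(1−α)×2180 = 950.52
(1−α) = 950.52/1098.6 = 0.8652;  α = 0.1348.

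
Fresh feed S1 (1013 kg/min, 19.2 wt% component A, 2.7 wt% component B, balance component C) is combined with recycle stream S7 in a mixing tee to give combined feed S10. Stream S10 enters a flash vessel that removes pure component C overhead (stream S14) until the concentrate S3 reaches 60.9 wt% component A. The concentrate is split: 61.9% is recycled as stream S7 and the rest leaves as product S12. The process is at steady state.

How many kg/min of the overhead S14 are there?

693.6 kg/min

Overall component A balance (none leaves overhead): component A in fresh feed = component A in product, i.e. 1013×0.192 = (1−0.619)·S3·0.609.
S3 = 194.5/(0.609×0.381) = 838.24 kg/min.
Recycle S7 = 0.619×838.24 = 518.87 kg/min.
Combined feed S10 = 1013 + 518.87 = 1531.9 kg/min.
Overhead S14 = S10 − S3 = 1531.9 − 838.24 = 693.63 kg/min.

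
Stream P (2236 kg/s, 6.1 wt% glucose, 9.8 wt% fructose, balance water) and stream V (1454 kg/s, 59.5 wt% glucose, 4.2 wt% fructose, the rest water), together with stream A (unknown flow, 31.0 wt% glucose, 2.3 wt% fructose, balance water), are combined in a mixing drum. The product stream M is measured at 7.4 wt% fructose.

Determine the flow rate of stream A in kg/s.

139.9 kg/s

Let A be the unknown flow. Total out = 3690 + A.
fructose balance: 280.2 + 0.023·A = 0.074·(3690 + A)
(0.023 − 0.074)·A = 0.074×3690 − 280.2 = -7.136
A = -7.136 / -0.051 = 139.92 kg/s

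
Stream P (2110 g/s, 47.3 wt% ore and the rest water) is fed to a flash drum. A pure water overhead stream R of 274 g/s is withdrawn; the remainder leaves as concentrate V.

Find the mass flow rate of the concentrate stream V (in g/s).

Concentrate = 2110 − 274 = 1836 g/s.

1836 g/s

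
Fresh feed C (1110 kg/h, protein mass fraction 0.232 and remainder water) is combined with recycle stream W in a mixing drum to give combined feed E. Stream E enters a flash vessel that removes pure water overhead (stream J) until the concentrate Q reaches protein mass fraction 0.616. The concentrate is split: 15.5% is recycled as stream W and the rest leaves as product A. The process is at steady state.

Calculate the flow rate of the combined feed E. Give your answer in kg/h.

Overall protein balance (none leaves overhead): protein in fresh feed = protein in product, i.e. 1110×0.232 = (1−0.155)·Q·0.616.
Q = 257.52/(0.616×0.845) = 494.74 kg/h.
Recycle W = 0.155×494.74 = 76.684 kg/h.
Combined feed E = 1110 + 76.684 = 1186.7 kg/h.

1187 kg/h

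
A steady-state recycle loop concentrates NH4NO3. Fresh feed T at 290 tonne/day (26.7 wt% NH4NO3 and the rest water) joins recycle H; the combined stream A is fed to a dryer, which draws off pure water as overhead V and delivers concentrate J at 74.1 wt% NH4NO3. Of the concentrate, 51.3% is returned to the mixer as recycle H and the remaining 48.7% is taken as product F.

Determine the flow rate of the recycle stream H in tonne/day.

Overall NH4NO3 balance (none leaves overhead): NH4NO3 in fresh feed = NH4NO3 in product, i.e. 290×0.267 = (1−0.513)·J·0.741.
J = 77.43/(0.741×0.487) = 214.57 tonne/day.
Recycle H = 0.513×214.57 = 110.07 tonne/day.

110.1 tonne/day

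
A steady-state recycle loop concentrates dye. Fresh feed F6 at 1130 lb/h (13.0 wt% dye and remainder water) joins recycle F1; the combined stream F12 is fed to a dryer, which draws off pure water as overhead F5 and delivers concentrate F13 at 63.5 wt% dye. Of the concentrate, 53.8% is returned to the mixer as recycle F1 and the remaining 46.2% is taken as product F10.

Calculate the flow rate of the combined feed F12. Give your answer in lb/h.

1399 lb/h

Overall dye balance (none leaves overhead): dye in fresh feed = dye in product, i.e. 1130×0.130 = (1−0.538)·F13·0.635.
F13 = 146.9/(0.635×0.462) = 500.73 lb/h.
Recycle F1 = 0.538×500.73 = 269.39 lb/h.
Combined feed F12 = 1130 + 269.39 = 1399.4 lb/h.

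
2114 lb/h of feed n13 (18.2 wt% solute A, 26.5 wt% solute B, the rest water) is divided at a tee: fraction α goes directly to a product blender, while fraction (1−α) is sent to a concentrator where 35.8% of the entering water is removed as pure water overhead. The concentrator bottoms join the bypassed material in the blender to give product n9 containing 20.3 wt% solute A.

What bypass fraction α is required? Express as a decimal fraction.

0.477

All 2114×0.182 = 384.75 lb/h of solute A reaches n9, so n9 = 384.75/0.203 = 1895.3 lb/h and vapour = 218.69 lb/h.
The evaporator receives (1−α)·2114 of feed at 0.553 water and removes 0.358 of that water:
0.358×0.553×(1−α)×2114 = 218.69
(1−α) = 218.69/418.52 = 0.5225;  α = 0.4775.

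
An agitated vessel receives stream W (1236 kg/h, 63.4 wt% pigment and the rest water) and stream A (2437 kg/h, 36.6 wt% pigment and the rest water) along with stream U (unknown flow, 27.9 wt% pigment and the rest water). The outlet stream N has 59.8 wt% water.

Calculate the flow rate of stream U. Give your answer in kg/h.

Let U be the unknown flow. Total out = 3673 + U.
water balance: 1997.4 + 0.721·U = 0.598·(3673 + U)
(0.721 − 0.598)·U = 0.598×3673 − 1997.4 = 199.02
U = 199.02 / 0.123 = 1618 kg/h

1618 kg/h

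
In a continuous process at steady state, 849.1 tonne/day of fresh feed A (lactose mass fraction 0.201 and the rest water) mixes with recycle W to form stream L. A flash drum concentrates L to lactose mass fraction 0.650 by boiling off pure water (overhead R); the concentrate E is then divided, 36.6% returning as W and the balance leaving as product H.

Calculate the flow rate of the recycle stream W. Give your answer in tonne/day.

Overall lactose balance (none leaves overhead): lactose in fresh feed = lactose in product, i.e. 849.1×0.201 = (1−0.366)·E·0.650.
E = 170.67/(0.650×0.634) = 414.14 tonne/day.
Recycle W = 0.366×414.14 = 151.58 tonne/day.

151.6 tonne/day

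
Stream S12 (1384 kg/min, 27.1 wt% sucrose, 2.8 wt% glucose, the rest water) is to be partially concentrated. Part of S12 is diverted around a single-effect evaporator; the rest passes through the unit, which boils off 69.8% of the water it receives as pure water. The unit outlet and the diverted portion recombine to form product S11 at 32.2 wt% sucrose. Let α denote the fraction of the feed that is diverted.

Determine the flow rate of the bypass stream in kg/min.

All 1384×0.271 = 375.06 kg/min of sucrose reaches S11, so S11 = 375.06/0.322 = 1164.8 kg/min and vapour = 219.2 kg/min.
The evaporator receives (1−α)·1384 of feed at 0.701 water and removes 0.698 of that water:
0.698×0.701×(1−α)×1384 = 219.2
(1−α) = 219.2/677.19 = 0.3237;  α = 0.6763.
Bypass flow = 0.6763×1384 = 936 kg/min.

936 kg/min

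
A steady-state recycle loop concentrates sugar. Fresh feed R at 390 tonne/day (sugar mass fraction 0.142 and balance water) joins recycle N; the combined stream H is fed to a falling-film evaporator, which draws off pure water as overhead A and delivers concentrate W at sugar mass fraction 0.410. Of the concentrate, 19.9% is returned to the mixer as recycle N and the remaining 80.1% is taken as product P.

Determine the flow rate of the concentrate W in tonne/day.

168.6 tonne/day

Overall sugar balance (none leaves overhead): sugar in fresh feed = sugar in product, i.e. 390×0.142 = (1−0.199)·W·0.410.
W = 55.38/(0.410×0.801) = 168.63 tonne/day.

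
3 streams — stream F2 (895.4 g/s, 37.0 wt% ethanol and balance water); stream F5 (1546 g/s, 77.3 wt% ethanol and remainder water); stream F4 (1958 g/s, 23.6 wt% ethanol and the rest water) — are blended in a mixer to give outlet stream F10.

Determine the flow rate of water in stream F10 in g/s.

2411 g/s

water out = water in = 895.4×0.630 + 1546×0.227 + 1958×0.764 = 2411 g/s.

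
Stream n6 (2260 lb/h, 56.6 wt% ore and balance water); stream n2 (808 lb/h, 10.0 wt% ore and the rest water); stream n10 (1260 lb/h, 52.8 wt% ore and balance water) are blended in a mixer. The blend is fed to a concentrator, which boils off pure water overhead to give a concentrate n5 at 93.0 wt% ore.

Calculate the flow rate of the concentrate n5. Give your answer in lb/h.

ore entering = 2260×0.566 + 808×0.100 + 1260×0.528 = 2025.2 lb/h.
All ore reports to n5, so n5 = 2025.2/0.930 = 2177.7 lb/h.

2178 lb/h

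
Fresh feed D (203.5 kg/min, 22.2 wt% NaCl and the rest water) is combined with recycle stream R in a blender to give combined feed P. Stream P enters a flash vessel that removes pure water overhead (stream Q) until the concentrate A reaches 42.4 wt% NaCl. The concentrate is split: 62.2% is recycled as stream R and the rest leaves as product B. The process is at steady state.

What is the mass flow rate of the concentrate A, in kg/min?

Overall NaCl balance (none leaves overhead): NaCl in fresh feed = NaCl in product, i.e. 203.5×0.222 = (1−0.622)·A·0.424.
A = 45.177/(0.424×0.378) = 281.88 kg/min.

281.9 kg/min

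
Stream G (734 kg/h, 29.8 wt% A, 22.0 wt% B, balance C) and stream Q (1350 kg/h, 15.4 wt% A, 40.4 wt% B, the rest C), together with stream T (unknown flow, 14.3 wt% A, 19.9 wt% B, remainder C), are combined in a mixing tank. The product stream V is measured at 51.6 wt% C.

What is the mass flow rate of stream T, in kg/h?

879.3 kg/h

Let T be the unknown flow. Total out = 2084 + T.
C balance: 950.49 + 0.658·T = 0.516·(2084 + T)
(0.658 − 0.516)·T = 0.516×2084 − 950.49 = 124.86
T = 124.86 / 0.142 = 879.27 kg/h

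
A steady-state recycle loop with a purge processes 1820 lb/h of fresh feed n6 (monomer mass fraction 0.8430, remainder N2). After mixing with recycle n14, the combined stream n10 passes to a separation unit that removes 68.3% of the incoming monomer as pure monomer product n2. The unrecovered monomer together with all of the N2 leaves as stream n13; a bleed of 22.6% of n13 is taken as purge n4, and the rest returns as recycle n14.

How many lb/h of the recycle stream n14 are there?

1477 lb/h

N2 enters only via n6 and leaves only via the purge: 1820×0.157 = 0.226×(N2 in n13), and the separation unit passes all N2, so N2 in n10 = N2 in n13 = 1264.3 lb/h.
monomer in n10: m_A = 1820×0.843 + (1−0.226)·(1−0.683)·m_A, so m_A = 1534.3/0.7546 = 2033.1 lb/h.
n13 = (1−0.683)×2033.1 + 1264.3 = 1908.8 lb/h.
Recycle n14 = (1−0.226)×1908.8 = 1477.4 lb/h.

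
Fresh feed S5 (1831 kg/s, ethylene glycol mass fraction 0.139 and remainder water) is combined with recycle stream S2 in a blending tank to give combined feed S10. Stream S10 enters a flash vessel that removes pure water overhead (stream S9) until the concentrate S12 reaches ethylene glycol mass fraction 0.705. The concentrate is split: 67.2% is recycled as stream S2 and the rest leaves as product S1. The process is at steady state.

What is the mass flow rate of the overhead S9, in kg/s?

1470 kg/s

Overall ethylene glycol balance (none leaves overhead): ethylene glycol in fresh feed = ethylene glycol in product, i.e. 1831×0.139 = (1−0.672)·S12·0.705.
S12 = 254.51/(0.705×0.328) = 1100.6 kg/s.
Recycle S2 = 0.672×1100.6 = 739.62 kg/s.
Combined feed S10 = 1831 + 739.62 = 2570.6 kg/s.
Overhead S9 = S10 − S12 = 2570.6 − 1100.6 = 1470 kg/s.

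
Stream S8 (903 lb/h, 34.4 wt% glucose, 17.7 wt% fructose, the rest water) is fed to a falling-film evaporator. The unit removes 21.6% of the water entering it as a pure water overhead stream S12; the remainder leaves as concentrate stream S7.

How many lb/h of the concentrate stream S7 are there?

water entering = 903×0.479 = 432.54 lb/h; overhead removed = 0.216×432.54 = 93.428 lb/h.
Concentrate = 903 − 93.428 = 809.57 lb/h.

809.6 lb/h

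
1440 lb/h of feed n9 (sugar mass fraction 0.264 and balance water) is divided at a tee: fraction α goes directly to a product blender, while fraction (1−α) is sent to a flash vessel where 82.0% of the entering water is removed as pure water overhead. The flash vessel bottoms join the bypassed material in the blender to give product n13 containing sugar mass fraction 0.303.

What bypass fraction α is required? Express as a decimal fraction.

All 1440×0.264 = 380.16 lb/h of sugar reaches n13, so n13 = 380.16/0.303 = 1254.7 lb/h and vapour = 185.35 lb/h.
The evaporator receives (1−α)·1440 of feed at 0.736 water and removes 0.820 of that water:
0.820×0.736×(1−α)×1440 = 185.35
(1−α) = 185.35/869.07 = 0.2133;  α = 0.7867.

0.787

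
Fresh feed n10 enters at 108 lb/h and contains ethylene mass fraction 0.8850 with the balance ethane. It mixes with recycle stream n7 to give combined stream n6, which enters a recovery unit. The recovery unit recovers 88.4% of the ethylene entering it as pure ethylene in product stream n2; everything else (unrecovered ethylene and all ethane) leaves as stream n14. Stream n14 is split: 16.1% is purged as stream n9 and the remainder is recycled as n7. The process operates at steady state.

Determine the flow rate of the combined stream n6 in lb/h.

183 lb/h

ethane enters only via n10 and leaves only via the purge: 108×0.115 = 0.161×(ethane in n14), and the recovery unit passes all ethane, so ethane in n6 = ethane in n14 = 77.143 lb/h.
ethylene in n6: m_A = 108×0.885 + (1−0.161)·(1−0.884)·m_A, so m_A = 95.58/0.9027 = 105.89 lb/h.
n6 = 105.89 + 77.143 = 183.03 lb/h.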